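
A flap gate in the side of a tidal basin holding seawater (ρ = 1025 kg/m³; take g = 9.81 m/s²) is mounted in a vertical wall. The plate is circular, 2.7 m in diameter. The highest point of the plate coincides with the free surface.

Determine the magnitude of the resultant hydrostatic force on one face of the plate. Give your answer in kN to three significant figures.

F ≈ 77.7 kN

γ = ρg = 1025 × 9.81 / 1000 = 10.05525 kN/m³.
The centroid is at the centre, 1.35 m below the top of the plate, so the centroid depth is h_c = 1.35 m.
A = π(1.35)² = 5.72555 m².
Resultant F = γ·h_c·A = 10.05525 × 1.35 × 5.72555 = 77.722 kN.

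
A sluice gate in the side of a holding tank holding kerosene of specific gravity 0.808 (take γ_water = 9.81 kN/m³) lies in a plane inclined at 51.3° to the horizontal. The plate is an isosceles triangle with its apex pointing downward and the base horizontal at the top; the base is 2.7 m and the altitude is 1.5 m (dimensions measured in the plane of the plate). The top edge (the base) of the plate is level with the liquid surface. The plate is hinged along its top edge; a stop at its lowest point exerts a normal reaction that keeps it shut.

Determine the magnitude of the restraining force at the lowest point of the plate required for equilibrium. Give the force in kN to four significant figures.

P ≈ 3.132 kN

γ = 0.808 × 9.81 = 7.92648 kN/m³.
Let θ = 51.3° be the plate's angle to the horizontal; measure y along the incline from where the plane meets the free surface. Vertical depth h = y·sinθ with sinθ = 0.780430.
With the apex down, the centroid sits h/3 = 1.5/3 = 0.5 m below the base (the top edge), so y_c = 0.5 m and h_c = 0.5 × 0.780430 = 0.390215 m.
A = ½ × 2.7 × 1.5 = 2.025 m².
Resultant F = γ·h_c·A = 7.92648 × 0.390215 × 2.025 = 6.26339 kN.
I_c = b·h³/36 = 2.7 × 1.5³/36 = 0.253125 m⁴.
Centre of pressure: y_p = y_c + I_c/(y_c·A) = 0.5 + 0.253125/(0.5 × 2.025) = 0.5 + 0.25 = 0.75 m along the plane.
The resultant acts 0.5 + 0.25 = 0.75 m (along the plate) below the hinge at the top edge, so the moment about the hinge is M = F × 0.75 = 6.26339 × 0.75 = 4.69754 kN·m.
A normal force at the bottom, 1.5 m from the hinge, must supply this moment: P = 4.69754/1.5 = 3.13169 kN.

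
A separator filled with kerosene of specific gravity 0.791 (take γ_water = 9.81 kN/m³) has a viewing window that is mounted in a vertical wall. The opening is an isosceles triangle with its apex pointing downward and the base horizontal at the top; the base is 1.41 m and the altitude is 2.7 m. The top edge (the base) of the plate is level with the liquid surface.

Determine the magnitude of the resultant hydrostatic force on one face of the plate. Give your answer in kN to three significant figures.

F ≈ 13.3 kN

γ = 0.791 × 9.81 = 7.75971 kN/m³.
With the apex down, the centroid sits h/3 = 2.7/3 = 0.9 m below the base (the top edge), so the centroid depth is h_c = 0.9 m.
A = ½ × 1.41 × 2.7 = 1.9035 m².
Resultant F = γ·h_c·A = 7.75971 × 0.9 × 1.9035 = 13.2935 kN.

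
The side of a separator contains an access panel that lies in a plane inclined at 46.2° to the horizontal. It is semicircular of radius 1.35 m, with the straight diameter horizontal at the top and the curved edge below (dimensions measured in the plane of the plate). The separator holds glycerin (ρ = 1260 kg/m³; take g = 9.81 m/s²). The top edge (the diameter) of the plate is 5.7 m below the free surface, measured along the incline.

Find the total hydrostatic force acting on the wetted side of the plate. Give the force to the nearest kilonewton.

γ = ρg = 1260 × 9.81 / 1000 = 12.3606 kN/m³.
Let θ = 46.2° be the plate's angle to the horizontal; measure y along the incline from where the plane meets the free surface. Vertical depth h = y·sinθ with sinθ = 0.721760.
The centroid of a semicircle lies 4r/(3π) = 0.572958 m from the diameter, here below the top edge, so y_c = 5.7 + 0.572958 = 6.27296 m and h_c = 6.27296 × 0.721760 = 4.52757 m.
A = πr²/2 = π × 1.35²/2 = 2.86278 m².
Resultant F = γ·h_c·A = 12.3606 × 4.52757 × 2.86278 = 160.211 kN.

F ≈ 160 kN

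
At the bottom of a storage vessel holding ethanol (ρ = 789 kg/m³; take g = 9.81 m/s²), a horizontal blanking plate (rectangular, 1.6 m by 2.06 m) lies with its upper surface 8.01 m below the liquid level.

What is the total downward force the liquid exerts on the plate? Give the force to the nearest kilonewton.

γ = ρg = 789 × 9.81 / 1000 = 7.74009 kN/m³.
The plate is horizontal, so pressure is uniform at p = γ·h = 7.74009 × 8.01 = 61.9981 kN/m².
A = 1.6 × 2.06 = 3.296 m².
F = p·A = 61.9981 × 3.296 = 204.346 kN.

F ≈ 204 kN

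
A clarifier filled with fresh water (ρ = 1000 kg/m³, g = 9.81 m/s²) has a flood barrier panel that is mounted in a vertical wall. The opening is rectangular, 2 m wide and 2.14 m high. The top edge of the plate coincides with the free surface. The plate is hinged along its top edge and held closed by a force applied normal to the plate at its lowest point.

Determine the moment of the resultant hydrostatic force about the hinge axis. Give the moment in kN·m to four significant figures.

γ = ρg = 1000 × 9.81 = 9810 N/m³ = 9.81 kN/m³.
The centroid lies 2.14/2 = 1.07 m below the top edge, so the centroid depth is h_c = 1.07 m.
A = 2 × 2.14 = 4.28 m².
Resultant F = γ·h_c·A = 9.81 × 1.07 × 4.28 = 44.9259 kN.
I_c = b·h³/12 = 2 × 2.14³/12 = 1.63339 m⁴.
Centre of pressure: y_p = y_c + I_c/(y_c·A) = 1.07 + 1.63339/(1.07 × 4.28) = 1.07 + 0.356667 = 1.42667 m along the plane.
The resultant acts 1.07 + 0.356667 = 1.42667 m (along the plate) below the hinge at the top edge, so the moment about the hinge is M = F × 1.42667 = 44.9259 × 1.42667 = 64.0944 kN·m.

M ≈ 64.09 kN·m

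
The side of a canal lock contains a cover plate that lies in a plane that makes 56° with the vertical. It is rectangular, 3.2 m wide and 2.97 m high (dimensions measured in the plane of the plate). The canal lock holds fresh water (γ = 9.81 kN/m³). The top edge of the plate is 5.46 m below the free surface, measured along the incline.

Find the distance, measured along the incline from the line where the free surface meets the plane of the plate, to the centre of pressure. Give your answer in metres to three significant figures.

γ = 9.81 kN/m³.
The plate makes 56° with the vertical, i.e. θ = 90° − 56° = 34° to the horizontal. Measuring y along the incline from the free-surface line, vertical depth h = y·sinθ with sinθ = 0.559193.
The centroid lies 2.97/2 = 1.485 m below the top edge, so y_c = 5.46 + 1.485 = 6.945 m and h_c = 6.945 × 0.559193 = 3.8836 m.
A = 3.2 × 2.97 = 9.504 m².
Resultant F = γ·h_c·A = 9.81 × 3.8836 × 9.504 = 362.084 kN.
I_c = b·h³/12 = 3.2 × 2.97³/12 = 6.98615 m⁴.
Centre of pressure: y_p = y_c + I_c/(y_c·A) = 6.945 + 6.98615/(6.945 × 9.504) = 6.945 + 0.105842 = 7.05084 m along the plane.

y_p = 7.05 m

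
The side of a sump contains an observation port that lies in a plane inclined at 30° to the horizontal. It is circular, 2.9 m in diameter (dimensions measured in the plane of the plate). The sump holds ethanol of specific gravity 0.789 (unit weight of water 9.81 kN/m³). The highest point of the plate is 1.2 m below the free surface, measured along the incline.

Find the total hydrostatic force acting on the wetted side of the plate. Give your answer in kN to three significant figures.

γ = 0.789 × 9.81 = 7.74009 kN/m³.
Let θ = 30° be the plate's angle to the horizontal; measure y along the incline from where the plane meets the free surface. Vertical depth h = y·sinθ with sinθ = 0.500000.
The centroid is at the centre, 1.45 m below the top of the plate, so y_c = 1.2 + 1.45 = 2.65 m and h_c = 2.65 × 0.500000 = 1.325 m.
A = π(1.45)² = 6.6052 m².
Resultant F = γ·h_c·A = 7.74009 × 1.325 × 6.6052 = 67.7404 kN.

F ≈ 67.7 kN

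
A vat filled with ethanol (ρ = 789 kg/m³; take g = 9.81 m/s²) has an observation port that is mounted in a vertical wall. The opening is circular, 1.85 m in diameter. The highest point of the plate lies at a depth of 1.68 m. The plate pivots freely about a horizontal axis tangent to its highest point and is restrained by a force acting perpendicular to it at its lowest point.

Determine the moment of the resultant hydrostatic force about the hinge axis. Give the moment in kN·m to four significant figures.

γ = ρg = 789 × 9.81 / 1000 = 7.74009 kN/m³.
The centroid is at the centre, 0.925 m below the top of the plate, so the centroid depth is h_c = 1.68 + 0.925 = 2.605 m.
A = π(0.925)² = 2.68803 m².
Resultant F = γ·h_c·A = 7.74009 × 2.605 × 2.68803 = 54.1986 kN.
I_c = πr⁴/4 = π × 0.925⁴/4 = 0.574985 m⁴.
Centre of pressure: y_p = y_c + I_c/(y_c·A) = 2.605 + 0.574985/(2.605 × 2.68803) = 2.605 + 0.0821135 = 2.68711 m along the plane.
The resultant acts 0.925 + 0.0821135 = 1.00711 m (along the plate) below the hinge at the top edge, so the moment about the hinge is M = F × 1.00711 = 54.1986 × 1.00711 = 54.584 kN·m.

M ≈ 54.58 kN·m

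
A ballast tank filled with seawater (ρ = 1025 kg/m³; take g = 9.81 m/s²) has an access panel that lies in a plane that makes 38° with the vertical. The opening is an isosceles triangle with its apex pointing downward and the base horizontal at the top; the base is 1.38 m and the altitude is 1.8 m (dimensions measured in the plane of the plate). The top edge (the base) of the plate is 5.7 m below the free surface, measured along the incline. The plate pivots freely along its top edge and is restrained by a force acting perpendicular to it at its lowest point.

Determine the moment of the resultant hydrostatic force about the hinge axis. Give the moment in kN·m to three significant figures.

M ≈ 39.0 kN·m

γ = ρg = 1025 × 9.81 / 1000 = 10.05525 kN/m³.
The plate makes 38° with the vertical, i.e. θ = 90° − 38° = 52° to the horizontal. Measuring y along the incline from the free-surface line, vertical depth h = y·sinθ with sinθ = 0.788011.
With the apex down, the centroid sits h/3 = 1.8/3 = 0.6 m below the base (the top edge), so y_c = 5.7 + 0.6 = 6.3 m and h_c = 6.3 × 0.788011 = 4.96447 m.
A = ½ × 1.38 × 1.8 = 1.242 m².
Resultant F = γ·h_c·A = 10.05525 × 4.96447 × 1.242 = 61.9994 kN.
I_c = b·h³/36 = 1.38 × 1.8³/36 = 0.22356 m⁴.
Centre of pressure: y_p = y_c + I_c/(y_c·A) = 6.3 + 0.22356/(6.3 × 1.242) = 6.3 + 0.0285714 = 6.32857 m along the plane.
The resultant acts 0.6 + 0.0285714 = 0.628571 m (along the plate) below the hinge at the top edge, so the moment about the hinge is M = F × 0.628571 = 61.9994 × 0.628571 = 38.971 kN·m.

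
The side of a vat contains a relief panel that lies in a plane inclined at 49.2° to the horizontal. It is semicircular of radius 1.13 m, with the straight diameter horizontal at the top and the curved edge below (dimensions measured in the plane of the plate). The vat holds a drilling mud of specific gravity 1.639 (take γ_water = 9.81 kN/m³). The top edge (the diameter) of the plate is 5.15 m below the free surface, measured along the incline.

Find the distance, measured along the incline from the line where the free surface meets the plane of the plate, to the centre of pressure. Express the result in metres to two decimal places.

γ = 1.639 × 9.81 = 16.07859 kN/m³.
Let θ = 49.2° be the plate's angle to the horizontal; measure y along the incline from where the plane meets the free surface. Vertical depth h = y·sinθ with sinθ = 0.756995.
The centroid of a semicircle lies 4r/(3π) = 0.479587 m from the diameter, here below the top edge, so y_c = 5.15 + 0.479587 = 5.62959 m and h_c = 5.62959 × 0.756995 = 4.26157 m.
A = πr²/2 = π × 1.13²/2 = 2.00575 m².
Resultant F = γ·h_c·A = 16.07859 × 4.26157 × 2.00575 = 137.434 kN.
I_c = (π/8 − 8/(9π))·r⁴ = 0.109757 × 1.13⁴ = 0.178956 m⁴.
Centre of pressure: y_p = y_c + I_c/(y_c·A) = 5.62959 + 0.178956/(5.62959 × 2.00575) = 5.62959 + 0.0158487 = 5.64544 m along the plane.

y_p = 5.65 m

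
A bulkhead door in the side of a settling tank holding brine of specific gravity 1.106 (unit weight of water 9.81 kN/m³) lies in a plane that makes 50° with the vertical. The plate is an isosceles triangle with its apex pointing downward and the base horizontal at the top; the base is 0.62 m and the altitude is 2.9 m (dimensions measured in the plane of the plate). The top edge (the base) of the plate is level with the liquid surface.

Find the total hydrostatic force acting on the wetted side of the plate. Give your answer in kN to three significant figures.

γ = 1.106 × 9.81 = 10.84986 kN/m³.
The plate makes 50° with the vertical, i.e. θ = 90° − 50° = 40° to the horizontal. Measuring y along the incline from the free-surface line, vertical depth h = y·sinθ with sinθ = 0.642788.
With the apex down, the centroid sits h/3 = 2.9/3 = 0.966667 m below the base (the top edge), so y_c = 0.966667 m and h_c = 0.966667 × 0.642788 = 0.621362 m.
A = ½ × 0.62 × 2.9 = 0.899 m².
Resultant F = γ·h_c·A = 10.84986 × 0.621362 × 0.899 = 6.06078 kN.

F ≈ 6.06 kN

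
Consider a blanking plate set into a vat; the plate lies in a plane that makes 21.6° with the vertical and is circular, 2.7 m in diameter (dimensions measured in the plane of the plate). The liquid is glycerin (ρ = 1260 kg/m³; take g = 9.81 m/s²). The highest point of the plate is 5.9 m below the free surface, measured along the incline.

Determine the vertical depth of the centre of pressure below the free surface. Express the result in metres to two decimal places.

h_p = 6.80 m

γ = ρg = 1260 × 9.81 / 1000 = 12.3606 kN/m³.
The plate makes 21.6° with the vertical, i.e. θ = 90° − 21.6° = 68.4° to the horizontal. Measuring y along the incline from the free-surface line, vertical depth h = y·sinθ with sinθ = 0.929776.
The centroid is at the centre, 1.35 m below the top of the plate, so y_c = 5.9 + 1.35 = 7.25 m and h_c = 7.25 × 0.929776 = 6.74088 m.
A = π(1.35)² = 5.72555 m².
Resultant F = γ·h_c·A = 12.3606 × 6.74088 × 5.72555 = 477.06 kN.
I_c = πr⁴/4 = π × 1.35⁴/4 = 2.6087 m⁴.
Centre of pressure: y_p = y_c + I_c/(y_c·A) = 7.25 + 2.6087/(7.25 × 5.72555) = 7.25 + 0.0628447 = 7.31284 m along the plane.
Vertically, h_p = y_p·sinθ = 7.31284 × 0.929776 = 6.7993 m.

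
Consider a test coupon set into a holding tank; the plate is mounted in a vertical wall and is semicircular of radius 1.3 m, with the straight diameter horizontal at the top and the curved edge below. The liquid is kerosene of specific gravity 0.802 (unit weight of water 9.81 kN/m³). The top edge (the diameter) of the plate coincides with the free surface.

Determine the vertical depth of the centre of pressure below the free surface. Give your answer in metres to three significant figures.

h_p = 0.766 m

γ = 0.802 × 9.81 = 7.86762 kN/m³.
The centroid of a semicircle lies 4r/(3π) = 0.551737 m from the diameter, here below the top edge, so the centroid depth is h_c = 0.551737 m.
A = πr²/2 = π × 1.3²/2 = 2.65465 m².
Resultant F = γ·h_c·A = 7.86762 × 0.551737 × 2.65465 = 11.5235 kN.
I_c = (π/8 − 8/(9π))·r⁴ = 0.109757 × 1.3⁴ = 0.313477 m⁴.
Centre of pressure: y_p = y_c + I_c/(y_c·A) = 0.551737 + 0.313477/(0.551737 × 2.65465) = 0.551737 + 0.214026 = 0.765763 m along the plane.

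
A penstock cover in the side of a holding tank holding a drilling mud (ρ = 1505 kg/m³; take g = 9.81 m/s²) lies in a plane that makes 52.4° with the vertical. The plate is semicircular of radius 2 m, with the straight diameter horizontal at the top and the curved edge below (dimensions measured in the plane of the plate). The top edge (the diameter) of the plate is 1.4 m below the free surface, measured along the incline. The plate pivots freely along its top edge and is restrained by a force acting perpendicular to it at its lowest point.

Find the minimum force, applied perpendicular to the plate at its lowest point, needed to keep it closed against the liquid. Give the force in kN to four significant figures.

γ = ρg = 1505 × 9.81 / 1000 = 14.76405 kN/m³.
The plate makes 52.4° with the vertical, i.e. θ = 90° − 52.4° = 37.6° to the horizontal. Measuring y along the incline from the free-surface line, vertical depth h = y·sinθ with sinθ = 0.610145.
The centroid of a semicircle lies 4r/(3π) = 0.848826 m from the diameter, here below the top edge, so y_c = 1.4 + 0.848826 = 2.24883 m and h_c = 2.24883 × 0.610145 = 1.37211 m.
A = πr²/2 = π × 2²/2 = 6.28319 m².
Resultant F = γ·h_c·A = 14.76405 × 1.37211 × 6.28319 = 127.284 kN.
I_c = (π/8 − 8/(9π))·r⁴ = 0.109757 × 2⁴ = 1.75611 m⁴.
Centre of pressure: y_p = y_c + I_c/(y_c·A) = 2.24883 + 1.75611/(2.24883 × 6.28319) = 2.24883 + 0.124284 = 2.37311 m along the plane.
The resultant acts 0.848826 + 0.124284 = 0.97311 m (along the plate) below the hinge at the top edge, so the moment about the hinge is M = F × 0.97311 = 127.284 × 0.97311 = 123.861 kN·m.
A normal force at the bottom, 2 m from the hinge, must supply this moment: P = 123.861/2 = 61.9305 kN.

P ≈ 61.93 kN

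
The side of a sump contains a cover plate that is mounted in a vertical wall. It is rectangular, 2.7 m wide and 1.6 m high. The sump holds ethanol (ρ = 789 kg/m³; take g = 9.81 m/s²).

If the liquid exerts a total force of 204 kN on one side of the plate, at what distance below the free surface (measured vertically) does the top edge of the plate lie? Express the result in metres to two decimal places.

d_top ≈ 5.30 m

γ = ρg = 789 × 9.81 / 1000 = 7.74009 kN/m³.
A = 2.7 × 1.6 = 4.32 m².
From F = γ·h_c·A, the centroid depth is h_c = 204/(7.74009 × 4.32) = 6.10099 m.
The centroid lies 1.6/2 = 0.8 m below the top edge, so the top edge sits at h_top = 6.10099 − 0.8 = 5.30099 m below the surface.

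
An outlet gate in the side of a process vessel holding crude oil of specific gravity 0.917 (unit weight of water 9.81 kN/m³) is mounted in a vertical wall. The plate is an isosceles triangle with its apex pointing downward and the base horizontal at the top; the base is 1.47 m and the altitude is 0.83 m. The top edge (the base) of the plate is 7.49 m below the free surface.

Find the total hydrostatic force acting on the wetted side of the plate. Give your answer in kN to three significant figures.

F ≈ 42.6 kN

γ = 0.917 × 9.81 = 8.99577 kN/m³.
With the apex down, the centroid sits h/3 = 0.83/3 = 0.276667 m below the base (the top edge), so the centroid depth is h_c = 7.49 + 0.276667 = 7.76667 m.
A = ½ × 1.47 × 0.83 = 0.61005 m².
Resultant F = γ·h_c·A = 8.99577 × 7.76667 × 0.61005 = 42.6225 kN.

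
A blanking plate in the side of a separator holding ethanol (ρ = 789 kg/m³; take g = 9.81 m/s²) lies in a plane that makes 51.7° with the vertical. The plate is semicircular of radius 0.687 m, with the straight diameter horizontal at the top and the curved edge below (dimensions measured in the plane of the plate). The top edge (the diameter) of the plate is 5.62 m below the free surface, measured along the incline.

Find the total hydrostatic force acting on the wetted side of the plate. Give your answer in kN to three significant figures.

F ≈ 21.0 kN

γ = ρg = 789 × 9.81 / 1000 = 7.74009 kN/m³.
The plate makes 51.7° with the vertical, i.e. θ = 90° − 51.7° = 38.3° to the horizontal. Measuring y along the incline from the free-surface line, vertical depth h = y·sinθ with sinθ = 0.619779.
The centroid of a semicircle lies 4r/(3π) = 0.291572 m from the diameter, here below the top edge, so y_c = 5.62 + 0.291572 = 5.91157 m and h_c = 5.91157 × 0.619779 = 3.66387 m.
A = πr²/2 = π × 0.687²/2 = 0.741367 m².
Resultant F = γ·h_c·A = 7.74009 × 3.66387 × 0.741367 = 21.0242 kN.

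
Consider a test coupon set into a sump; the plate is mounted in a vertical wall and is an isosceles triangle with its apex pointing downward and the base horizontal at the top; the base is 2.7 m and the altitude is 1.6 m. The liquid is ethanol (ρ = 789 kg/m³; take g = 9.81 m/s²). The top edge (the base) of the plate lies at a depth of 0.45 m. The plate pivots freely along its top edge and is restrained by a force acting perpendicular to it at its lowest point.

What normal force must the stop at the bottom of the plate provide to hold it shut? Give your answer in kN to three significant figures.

γ = ρg = 789 × 9.81 / 1000 = 7.74009 kN/m³.
With the apex down, the centroid sits h/3 = 1.6/3 = 0.533333 m below the base (the top edge), so the centroid depth is h_c = 0.45 + 0.533333 = 0.983333 m.
A = ½ × 2.7 × 1.6 = 2.16 m².
Resultant F = γ·h_c·A = 7.74009 × 0.983333 × 2.16 = 16.4399 kN.
I_c = b·h³/36 = 2.7 × 1.6³/36 = 0.3072 m⁴.
Centre of pressure: y_p = y_c + I_c/(y_c·A) = 0.983333 + 0.3072/(0.983333 × 2.16) = 0.983333 + 0.144633 = 1.12797 m along the plane.
The resultant acts 0.533333 + 0.144633 = 0.677966 m (along the plate) below the hinge at the top edge, so the moment about the hinge is M = F × 0.677966 = 16.4399 × 0.677966 = 11.1457 kN·m.
A normal force at the bottom, 1.6 m from the hinge, must supply this moment: P = 11.1457/1.6 = 6.96606 kN.

P ≈ 6.97 kN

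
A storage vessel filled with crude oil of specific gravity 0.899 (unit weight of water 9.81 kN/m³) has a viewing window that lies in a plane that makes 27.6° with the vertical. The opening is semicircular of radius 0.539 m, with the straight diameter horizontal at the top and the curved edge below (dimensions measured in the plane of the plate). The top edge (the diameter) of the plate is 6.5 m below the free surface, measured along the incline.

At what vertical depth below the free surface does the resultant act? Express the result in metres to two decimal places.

γ = 0.899 × 9.81 = 8.81919 kN/m³.
The plate makes 27.6° with the vertical, i.e. θ = 90° − 27.6° = 62.4° to the horizontal. Measuring y along the incline from the free-surface line, vertical depth h = y·sinθ with sinθ = 0.886204.
The centroid of a semicircle lies 4r/(3π) = 0.228759 m from the diameter, here below the top edge, so y_c = 6.5 + 0.228759 = 6.72876 m and h_c = 6.72876 × 0.886204 = 5.96305 m.
A = πr²/2 = π × 0.539²/2 = 0.456349 m².
Resultant F = γ·h_c·A = 8.81919 × 5.96305 × 0.456349 = 23.9991 kN.
I_c = (π/8 − 8/(9π))·r⁴ = 0.109757 × 0.539⁴ = 0.00926376 m⁴.
Centre of pressure: y_p = y_c + I_c/(y_c·A) = 6.72876 + 0.00926376/(6.72876 × 0.456349) = 6.72876 + 0.00301686 = 6.73178 m along the plane.
Vertically, h_p = y_p·sinθ = 6.73178 × 0.886204 = 5.96573 m.

h_p = 5.97 m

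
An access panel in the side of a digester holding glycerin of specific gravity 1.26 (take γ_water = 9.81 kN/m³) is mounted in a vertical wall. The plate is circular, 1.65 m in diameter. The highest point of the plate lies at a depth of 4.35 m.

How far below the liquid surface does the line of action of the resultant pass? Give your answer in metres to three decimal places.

γ = 1.26 × 9.81 = 12.3606 kN/m³.
The centroid is at the centre, 0.825 m below the top of the plate, so the centroid depth is h_c = 4.35 + 0.825 = 5.175 m.
A = π(0.825)² = 2.13825 m².
Resultant F = γ·h_c·A = 12.3606 × 5.175 × 2.13825 = 136.776 kN.
I_c = πr⁴/4 = π × 0.825⁴/4 = 0.363836 m⁴.
Centre of pressure: y_p = y_c + I_c/(y_c·A) = 5.175 + 0.363836/(5.175 × 2.13825) = 5.175 + 0.0328804 = 5.20788 m along the plane.

h_p = 5.208 m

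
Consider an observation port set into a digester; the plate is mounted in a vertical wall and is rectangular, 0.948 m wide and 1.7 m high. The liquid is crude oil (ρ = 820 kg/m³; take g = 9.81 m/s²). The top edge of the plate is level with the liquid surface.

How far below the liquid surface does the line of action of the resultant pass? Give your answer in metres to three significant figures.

h_p = 1.13 m

γ = ρg = 820 × 9.81 / 1000 = 8.0442 kN/m³.
The centroid lies 1.7/2 = 0.85 m below the top edge, so the centroid depth is h_c = 0.85 m.
A = 0.948 × 1.7 = 1.6116 m².
Resultant F = γ·h_c·A = 8.0442 × 0.85 × 1.6116 = 11.0194 kN.
I_c = b·h³/12 = 0.948 × 1.7³/12 = 0.388127 m⁴.
Centre of pressure: y_p = y_c + I_c/(y_c·A) = 0.85 + 0.388127/(0.85 × 1.6116) = 0.85 + 0.283333 = 1.13333 m along the plane.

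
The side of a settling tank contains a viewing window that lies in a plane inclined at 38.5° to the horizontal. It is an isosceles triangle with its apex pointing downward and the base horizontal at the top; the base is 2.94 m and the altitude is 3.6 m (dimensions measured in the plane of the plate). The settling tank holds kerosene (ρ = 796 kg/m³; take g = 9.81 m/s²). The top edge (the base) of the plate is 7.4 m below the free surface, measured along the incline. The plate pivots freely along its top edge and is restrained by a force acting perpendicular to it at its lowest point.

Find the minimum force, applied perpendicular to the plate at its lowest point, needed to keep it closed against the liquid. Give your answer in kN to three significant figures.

P ≈ 78.9 kN

γ = ρg = 796 × 9.81 / 1000 = 7.80876 kN/m³.
Let θ = 38.5° be the plate's angle to the horizontal; measure y along the incline from where the plane meets the free surface. Vertical depth h = y·sinθ with sinθ = 0.622515.
With the apex down, the centroid sits h/3 = 3.6/3 = 1.2 m below the base (the top edge), so y_c = 7.4 + 1.2 = 8.6 m and h_c = 8.6 × 0.622515 = 5.35363 m.
A = ½ × 2.94 × 3.6 = 5.292 m².
Resultant F = γ·h_c·A = 7.80876 × 5.35363 × 5.292 = 221.233 kN.
I_c = b·h³/36 = 2.94 × 3.6³/36 = 3.81024 m⁴.
Centre of pressure: y_p = y_c + I_c/(y_c·A) = 8.6 + 3.81024/(8.6 × 5.292) = 8.6 + 0.0837209 = 8.68372 m along the plane.
The resultant acts 1.2 + 0.0837209 = 1.28372 m (along the plate) below the hinge at the top edge, so the moment about the hinge is M = F × 1.28372 = 221.233 × 1.28372 = 284.001 kN·m.
A normal force at the bottom, 3.6 m from the hinge, must supply this moment: P = 284.001/3.6 = 78.8892 kN.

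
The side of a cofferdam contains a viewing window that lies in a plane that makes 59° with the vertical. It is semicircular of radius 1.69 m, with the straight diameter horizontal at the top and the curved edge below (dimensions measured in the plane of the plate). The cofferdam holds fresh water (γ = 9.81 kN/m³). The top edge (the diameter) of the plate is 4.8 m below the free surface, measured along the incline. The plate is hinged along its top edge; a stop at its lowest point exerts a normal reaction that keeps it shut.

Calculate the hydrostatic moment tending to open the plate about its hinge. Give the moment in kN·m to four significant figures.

γ = 9.81 kN/m³.
The plate makes 59° with the vertical, i.e. θ = 90° − 59° = 31° to the horizontal. Measuring y along the incline from the free-surface line, vertical depth h = y·sinθ with sinθ = 0.515038.
The centroid of a semicircle lies 4r/(3π) = 0.717258 m from the diameter, here below the top edge, so y_c = 4.8 + 0.717258 = 5.51726 m and h_c = 5.51726 × 0.515038 = 2.8416 m.
A = πr²/2 = π × 1.69²/2 = 4.48635 m².
Resultant F = γ·h_c·A = 9.81 × 2.8416 × 4.48635 = 125.062 kN.
I_c = (π/8 − 8/(9π))·r⁴ = 0.109757 × 1.69⁴ = 0.895322 m⁴.
Centre of pressure: y_p = y_c + I_c/(y_c·A) = 5.51726 + 0.895322/(5.51726 × 4.48635) = 5.51726 + 0.0361712 = 5.55343 m along the plane.
The resultant acts 0.717258 + 0.0361712 = 0.753429 m (along the plate) below the hinge at the top edge, so the moment about the hinge is M = F × 0.753429 = 125.062 × 0.753429 = 94.2253 kN·m.

M ≈ 94.23 kN·m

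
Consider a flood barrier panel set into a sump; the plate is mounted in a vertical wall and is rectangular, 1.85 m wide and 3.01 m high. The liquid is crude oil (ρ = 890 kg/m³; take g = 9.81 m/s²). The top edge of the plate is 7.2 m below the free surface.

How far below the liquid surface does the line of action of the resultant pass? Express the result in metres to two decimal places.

h_p = 8.79 m

γ = ρg = 890 × 9.81 / 1000 = 8.7309 kN/m³.
The centroid lies 3.01/2 = 1.505 m below the top edge, so the centroid depth is h_c = 7.2 + 1.505 = 8.705 m.
A = 1.85 × 3.01 = 5.5685 m².
Resultant F = γ·h_c·A = 8.7309 × 8.705 × 5.5685 = 423.22 kN.
I_c = b·h³/12 = 1.85 × 3.01³/12 = 4.20426 m⁴.
Centre of pressure: y_p = y_c + I_c/(y_c·A) = 8.705 + 4.20426/(8.705 × 5.5685) = 8.705 + 0.0867326 = 8.79173 m along the plane.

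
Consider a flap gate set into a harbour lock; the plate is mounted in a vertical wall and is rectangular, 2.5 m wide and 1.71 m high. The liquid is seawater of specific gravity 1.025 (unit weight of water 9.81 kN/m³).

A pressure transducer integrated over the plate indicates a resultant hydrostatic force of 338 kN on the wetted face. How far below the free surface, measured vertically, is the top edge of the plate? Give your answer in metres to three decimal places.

d_top ≈ 7.008 m

γ = 1.025 × 9.81 = 10.05525 kN/m³.
A = 2.5 × 1.71 = 4.275 m².
From F = γ·h_c·A, the centroid depth is h_c = 338/(10.05525 × 4.275) = 7.86299 m.
The centroid lies 1.71/2 = 0.855 m below the top edge, so the top edge sits at h_top = 7.86299 − 0.855 = 7.00799 m below the surface.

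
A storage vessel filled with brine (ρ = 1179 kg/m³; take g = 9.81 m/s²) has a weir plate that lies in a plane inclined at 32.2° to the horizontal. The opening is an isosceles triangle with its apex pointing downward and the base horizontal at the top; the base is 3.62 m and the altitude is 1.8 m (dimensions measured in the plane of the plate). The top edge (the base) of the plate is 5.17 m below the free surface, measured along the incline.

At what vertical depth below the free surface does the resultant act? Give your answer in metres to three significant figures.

h_p = 3.09 m

γ = ρg = 1179 × 9.81 / 1000 = 11.56599 kN/m³.
Let θ = 32.2° be the plate's angle to the horizontal; measure y along the incline from where the plane meets the free surface. Vertical depth h = y·sinθ with sinθ = 0.532876.
With the apex down, the centroid sits h/3 = 1.8/3 = 0.6 m below the base (the top edge), so y_c = 5.17 + 0.6 = 5.77 m and h_c = 5.77 × 0.532876 = 3.07469 m.
A = ½ × 3.62 × 1.8 = 3.258 m².
Resultant F = γ·h_c·A = 11.56599 × 3.07469 × 3.258 = 115.86 kN.
I_c = b·h³/36 = 3.62 × 1.8³/36 = 0.58644 m⁴.
Centre of pressure: y_p = y_c + I_c/(y_c·A) = 5.77 + 0.58644/(5.77 × 3.258) = 5.77 + 0.0311958 = 5.8012 m along the plane.
Vertically, h_p = y_p·sinθ = 5.8012 × 0.532876 = 3.09132 m.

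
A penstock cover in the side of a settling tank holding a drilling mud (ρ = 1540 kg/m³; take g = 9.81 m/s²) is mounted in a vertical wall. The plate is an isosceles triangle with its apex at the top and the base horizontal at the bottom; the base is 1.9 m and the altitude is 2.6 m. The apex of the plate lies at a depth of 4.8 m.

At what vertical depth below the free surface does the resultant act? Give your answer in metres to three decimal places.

h_p = 6.591 m

γ = ρg = 1540 × 9.81 / 1000 = 15.1074 kN/m³.
With the apex up, the centroid sits 2h/3 = 2 × 2.6/3 = 1.73333 m below the apex, so the centroid depth is h_c = 4.8 + 1.73333 = 6.53333 m.
A = ½ × 1.9 × 2.6 = 2.47 m².
Resultant F = γ·h_c·A = 15.1074 × 6.53333 × 2.47 = 243.793 kN.
I_c = b·h³/36 = 1.9 × 2.6³/36 = 0.927622 m⁴.
Centre of pressure: y_p = y_c + I_c/(y_c·A) = 6.53333 + 0.927622/(6.53333 × 2.47) = 6.53333 + 0.057483 = 6.59081 m along the plane.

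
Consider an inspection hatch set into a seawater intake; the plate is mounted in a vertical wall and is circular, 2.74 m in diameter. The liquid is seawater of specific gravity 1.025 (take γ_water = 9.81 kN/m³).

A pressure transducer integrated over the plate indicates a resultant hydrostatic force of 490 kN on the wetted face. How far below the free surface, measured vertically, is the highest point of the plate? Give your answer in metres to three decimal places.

γ = 1.025 × 9.81 = 10.05525 kN/m³.
A = π(1.37)² = 5.89646 m².
From F = γ·h_c·A, the centroid depth is h_c = 490/(10.05525 × 5.89646) = 8.26441 m.
The centroid is at the centre, 1.37 m below the top of the plate, so the highest point sits at h_top = 8.26441 − 1.37 = 6.89441 m below the surface.

d_top ≈ 6.894 m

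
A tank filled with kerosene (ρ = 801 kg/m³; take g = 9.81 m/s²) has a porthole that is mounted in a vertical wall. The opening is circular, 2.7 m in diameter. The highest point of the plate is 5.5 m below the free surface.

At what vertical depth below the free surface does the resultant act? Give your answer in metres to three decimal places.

γ = ρg = 801 × 9.81 / 1000 = 7.85781 kN/m³.
The centroid is at the centre, 1.35 m below the top of the plate, so the centroid depth is h_c = 5.5 + 1.35 = 6.85 m.
A = π(1.35)² = 5.72555 m².
Resultant F = γ·h_c·A = 7.85781 × 6.85 × 5.72555 = 308.183 kN.
I_c = πr⁴/4 = π × 1.35⁴/4 = 2.6087 m⁴.
Centre of pressure: y_p = y_c + I_c/(y_c·A) = 6.85 + 2.6087/(6.85 × 5.72555) = 6.85 + 0.0665145 = 6.91651 m along the plane.

h_p = 6.917 m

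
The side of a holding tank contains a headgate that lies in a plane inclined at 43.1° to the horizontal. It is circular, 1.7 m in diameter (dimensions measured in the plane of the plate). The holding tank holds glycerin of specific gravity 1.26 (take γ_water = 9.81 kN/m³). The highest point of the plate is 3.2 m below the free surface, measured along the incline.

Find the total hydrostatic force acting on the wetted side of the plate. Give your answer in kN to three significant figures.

F ≈ 77.6 kN

γ = 1.26 × 9.81 = 12.3606 kN/m³.
Let θ = 43.1° be the plate's angle to the horizontal; measure y along the incline from where the plane meets the free surface. Vertical depth h = y·sinθ with sinθ = 0.683274.
The centroid is at the centre, 0.85 m below the top of the plate, so y_c = 3.2 + 0.85 = 4.05 m and h_c = 4.05 × 0.683274 = 2.76726 m.
A = π(0.85)² = 2.2698 m².
Resultant F = γ·h_c·A = 12.3606 × 2.76726 × 2.2698 = 77.6385 kN.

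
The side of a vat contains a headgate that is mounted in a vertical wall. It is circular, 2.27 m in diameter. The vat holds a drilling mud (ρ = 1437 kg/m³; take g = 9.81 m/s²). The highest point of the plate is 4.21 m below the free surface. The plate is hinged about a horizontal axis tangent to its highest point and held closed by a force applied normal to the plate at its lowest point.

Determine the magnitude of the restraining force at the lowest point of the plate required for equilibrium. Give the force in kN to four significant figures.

γ = ρg = 1437 × 9.81 / 1000 = 14.09697 kN/m³.
The centroid is at the centre, 1.135 m below the top of the plate, so the centroid depth is h_c = 4.21 + 1.135 = 5.345 m.
A = π(1.135)² = 4.04708 m².
Resultant F = γ·h_c·A = 14.09697 × 5.345 × 4.04708 = 304.941 kN.
I_c = πr⁴/4 = π × 1.135⁴/4 = 1.30339 m⁴.
Centre of pressure: y_p = y_c + I_c/(y_c·A) = 5.345 + 1.30339/(5.345 × 4.04708) = 5.345 + 0.0602539 = 5.40525 m along the plane.
The resultant acts 1.135 + 0.0602539 = 1.19525 m (along the plate) below the hinge at the top edge, so the moment about the hinge is M = F × 1.19525 = 304.941 × 1.19525 = 364.481 kN·m.
A normal force at the bottom, 2.27 m from the hinge, must supply this moment: P = 364.481/2.27 = 160.564 kN.

P ≈ 160.6 kN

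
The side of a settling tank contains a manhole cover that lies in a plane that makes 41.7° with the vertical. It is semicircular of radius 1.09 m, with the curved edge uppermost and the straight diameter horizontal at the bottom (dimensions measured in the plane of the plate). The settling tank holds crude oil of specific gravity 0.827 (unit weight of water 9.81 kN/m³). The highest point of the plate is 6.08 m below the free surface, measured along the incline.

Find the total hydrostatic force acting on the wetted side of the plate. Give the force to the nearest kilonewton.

F ≈ 76 kN

γ = 0.827 × 9.81 = 8.11287 kN/m³.
The plate makes 41.7° with the vertical, i.e. θ = 90° − 41.7° = 48.3° to the horizontal. Measuring y along the incline from the free-surface line, vertical depth h = y·sinθ with sinθ = 0.746638.
The centroid lies 4r/(3π) = 0.46261 m above the diameter, so r − 4r/(3π) = 1.09 − 0.46261 = 0.62739 m below the topmost point, so y_c = 6.08 + 0.62739 = 6.70739 m and h_c = 6.70739 × 0.746638 = 5.00799 m.
A = πr²/2 = π × 1.09²/2 = 1.86626 m².
Resultant F = γ·h_c·A = 8.11287 × 5.00799 × 1.86626 = 75.8246 kN.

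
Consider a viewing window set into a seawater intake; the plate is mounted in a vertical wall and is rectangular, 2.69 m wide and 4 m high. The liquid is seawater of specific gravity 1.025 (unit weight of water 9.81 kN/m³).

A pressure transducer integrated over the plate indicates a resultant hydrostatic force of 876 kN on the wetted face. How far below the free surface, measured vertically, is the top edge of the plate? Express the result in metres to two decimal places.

d_top ≈ 6.10 m

γ = 1.025 × 9.81 = 10.05525 kN/m³.
A = 2.69 × 4 = 10.76 m².
From F = γ·h_c·A, the centroid depth is h_c = 876/(10.05525 × 10.76) = 8.09653 m.
The centroid lies 4/2 = 2 m below the top edge, so the top edge sits at h_top = 8.09653 − 2 = 6.09653 m below the surface.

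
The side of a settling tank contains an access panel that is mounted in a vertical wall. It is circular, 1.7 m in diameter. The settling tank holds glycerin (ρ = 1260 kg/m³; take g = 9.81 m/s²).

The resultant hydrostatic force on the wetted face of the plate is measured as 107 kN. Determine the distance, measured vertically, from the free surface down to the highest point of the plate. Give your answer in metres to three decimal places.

d_top ≈ 2.964 m

γ = ρg = 1260 × 9.81 / 1000 = 12.3606 kN/m³.
A = π(0.85)² = 2.2698 m².
From F = γ·h_c·A, the centroid depth is h_c = 107/(12.3606 × 2.2698) = 3.81379 m.
The centroid is at the centre, 0.85 m below the top of the plate, so the highest point sits at h_top = 3.81379 − 0.85 = 2.96379 m below the surface.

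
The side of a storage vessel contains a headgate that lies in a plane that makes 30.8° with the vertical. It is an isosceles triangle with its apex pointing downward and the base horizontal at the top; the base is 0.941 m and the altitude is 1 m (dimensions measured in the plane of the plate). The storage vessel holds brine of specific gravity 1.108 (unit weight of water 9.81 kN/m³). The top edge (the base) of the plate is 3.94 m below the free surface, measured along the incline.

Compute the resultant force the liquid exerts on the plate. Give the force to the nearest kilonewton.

γ = 1.108 × 9.81 = 10.86948 kN/m³.
The plate makes 30.8° with the vertical, i.e. θ = 90° − 30.8° = 59.2° to the horizontal. Measuring y along the incline from the free-surface line, vertical depth h = y·sinθ with sinθ = 0.858960.
With the apex down, the centroid sits h/3 = 1/3 = 0.333333 m below the base (the top edge), so y_c = 3.94 + 0.333333 = 4.27333 m and h_c = 4.27333 × 0.858960 = 3.67062 m.
A = ½ × 0.941 × 1 = 0.4705 m².
Resultant F = γ·h_c·A = 10.86948 × 3.67062 × 0.4705 = 18.7719 kN.

F ≈ 19 kN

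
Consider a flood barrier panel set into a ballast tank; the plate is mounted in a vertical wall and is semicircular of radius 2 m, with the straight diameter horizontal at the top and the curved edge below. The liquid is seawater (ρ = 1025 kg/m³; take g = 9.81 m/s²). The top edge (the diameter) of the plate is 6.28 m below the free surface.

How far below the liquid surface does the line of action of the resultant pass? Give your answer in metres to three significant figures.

γ = ρg = 1025 × 9.81 / 1000 = 10.05525 kN/m³.
The centroid of a semicircle lies 4r/(3π) = 0.848826 m from the diameter, here below the top edge, so the centroid depth is h_c = 6.28 + 0.848826 = 7.12883 m.
A = πr²/2 = π × 2²/2 = 6.28319 m².
Resultant F = γ·h_c·A = 10.05525 × 7.12883 × 6.28319 = 450.393 kN.
I_c = (π/8 − 8/(9π))·r⁴ = 0.109757 × 2⁴ = 1.75611 m⁴.
Centre of pressure: y_p = y_c + I_c/(y_c·A) = 7.12883 + 1.75611/(7.12883 × 6.28319) = 7.12883 + 0.0392061 = 7.16804 m along the plane.

h_p = 7.17 m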